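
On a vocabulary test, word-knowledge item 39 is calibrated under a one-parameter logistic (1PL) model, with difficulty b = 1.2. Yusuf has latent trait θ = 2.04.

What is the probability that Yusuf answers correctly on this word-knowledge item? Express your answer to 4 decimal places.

0.6985

P(θ) = 1 / (1 + exp(−(θ − b)))
Exponent: (2.04 − 1.2) = 0.8400
1/(1 + e^{-0.8400}) = 0.6985
P = 0.6985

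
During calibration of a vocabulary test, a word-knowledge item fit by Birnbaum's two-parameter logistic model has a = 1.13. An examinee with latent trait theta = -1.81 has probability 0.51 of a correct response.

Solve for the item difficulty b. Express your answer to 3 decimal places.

-1.845

P(theta) = 1 / (1 + exp(−a(theta − b)))
logit(0.51) = ln(0.51/0.49) = 0.0400
b = theta − logit/(a) = -1.81 − 0.0400/1.1300 = -1.8454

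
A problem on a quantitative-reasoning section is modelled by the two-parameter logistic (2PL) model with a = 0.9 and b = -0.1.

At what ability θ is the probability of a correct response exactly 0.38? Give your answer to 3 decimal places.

-0.644

P(θ) = 1 / (1 + exp(−a(θ − b)))
logit = ln(0.3800/0.6200) = -0.4895
θ = b + logit/(a) = -0.1 + (-0.4895)/0.9000 = -0.6439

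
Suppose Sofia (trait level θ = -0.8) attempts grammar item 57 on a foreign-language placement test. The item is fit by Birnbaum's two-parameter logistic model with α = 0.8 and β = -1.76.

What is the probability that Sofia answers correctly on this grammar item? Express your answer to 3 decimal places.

0.683

P(θ) = 1 / (1 + exp(−α(θ − β)))
Exponent: 0.8 × (-0.8 − (-1.76)) = 0.7680
1/(1 + e^{-0.7680}) = 0.6831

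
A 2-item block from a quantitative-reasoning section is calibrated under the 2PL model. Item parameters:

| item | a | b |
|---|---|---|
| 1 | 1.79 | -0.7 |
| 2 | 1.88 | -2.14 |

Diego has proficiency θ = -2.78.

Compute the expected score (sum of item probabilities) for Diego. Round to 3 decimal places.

0.254

P(θ) = 1 / (1 + exp(−a(θ − b)))
P_1 = 1/(1+e^{3.7232}) = 0.0236
P_2 = 1/(1+e^{1.2032}) = 0.2309
E[score] = 0.0236 + 0.2309 = 0.2545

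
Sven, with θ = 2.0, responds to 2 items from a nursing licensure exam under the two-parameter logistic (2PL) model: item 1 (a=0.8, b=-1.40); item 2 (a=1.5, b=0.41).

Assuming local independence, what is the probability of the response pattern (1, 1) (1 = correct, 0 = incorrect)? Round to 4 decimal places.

0.8591

P(θ) = 1 / (1 + exp(−a(θ − b)))
P_1 = 1/(1+e^{-2.7200}) = 0.9382
P_2 = 1/(1+e^{-2.3850}) = 0.9157
L = P_1 × P_2 = 0.9382 × 0.9157 = 0.85908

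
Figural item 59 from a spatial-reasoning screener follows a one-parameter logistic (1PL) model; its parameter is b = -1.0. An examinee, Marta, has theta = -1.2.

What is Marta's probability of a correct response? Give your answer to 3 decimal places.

0.450

P(theta) = 1 / (1 + exp(−(theta − b)))
Exponent: (-1.2 − (-1.0)) = -0.2000
1/(1 + e^{0.2000}) = 0.4502
P = 0.4502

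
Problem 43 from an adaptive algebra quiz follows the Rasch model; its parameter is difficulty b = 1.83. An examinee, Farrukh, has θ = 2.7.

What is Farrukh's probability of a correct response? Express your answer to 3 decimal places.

0.705

P(θ) = 1 / (1 + exp(−(θ − b)))
Exponent: (2.7 − 1.83) = 0.8700
1/(1 + e^{-0.8700}) = 0.7047
P = 0.7047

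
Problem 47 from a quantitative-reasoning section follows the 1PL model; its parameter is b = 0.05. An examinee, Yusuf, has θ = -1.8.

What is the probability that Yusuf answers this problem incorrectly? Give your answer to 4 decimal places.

0.8641

P(θ) = 1 / (1 + exp(−(θ − b)))
Exponent: (-1.8 − 0.05) = -1.8500
1/(1 + e^{1.8500}) = 0.1359
P = 0.1359
P(incorrect) = 1 − 0.1359 = 0.8641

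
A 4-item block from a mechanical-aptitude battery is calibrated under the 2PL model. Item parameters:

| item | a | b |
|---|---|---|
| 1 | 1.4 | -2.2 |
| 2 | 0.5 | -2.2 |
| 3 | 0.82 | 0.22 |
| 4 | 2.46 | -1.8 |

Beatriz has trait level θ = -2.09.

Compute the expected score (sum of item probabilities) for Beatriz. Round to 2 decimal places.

1.51

P(θ) = 1 / (1 + exp(−a(θ − b)))
P_1 = 1/(1+e^{-0.1540}) = 0.5384
P_2 = 1/(1+e^{-0.0550}) = 0.5137
P_3 = 1/(1+e^{1.8942}) = 0.1308
P_4 = 1/(1+e^{0.7134}) = 0.3288
E[score] = 0.5384 + 0.5137 + 0.1308 + 0.3288 = 1.5118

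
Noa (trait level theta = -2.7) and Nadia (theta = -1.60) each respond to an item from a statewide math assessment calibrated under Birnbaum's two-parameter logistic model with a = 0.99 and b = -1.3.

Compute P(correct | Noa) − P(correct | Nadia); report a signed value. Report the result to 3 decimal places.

-0.226

P(theta) = 1 / (1 + exp(−a(theta − b)))
P(Noa) = 0.2000  [exponent -1.3860]
P(Nadia) = 0.4263  [exponent -0.2970]
Difference = 0.2000 − 0.4263 = -0.2262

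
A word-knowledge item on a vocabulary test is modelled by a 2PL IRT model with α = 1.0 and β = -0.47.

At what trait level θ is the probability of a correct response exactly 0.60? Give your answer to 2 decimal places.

-0.06

P(θ) = 1 / (1 + exp(−α(θ − β)))
logit = ln(0.6000/0.4000) = 0.4055
θ = β + logit/(α) = -0.47 + 0.4055/1.0000 = -0.0645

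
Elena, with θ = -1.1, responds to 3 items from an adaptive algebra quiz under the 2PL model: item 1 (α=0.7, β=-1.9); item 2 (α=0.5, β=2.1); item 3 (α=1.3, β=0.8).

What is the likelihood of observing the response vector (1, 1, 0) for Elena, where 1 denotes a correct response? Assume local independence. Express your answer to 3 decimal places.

0.099

P(θ) = 1 / (1 + exp(−α(θ − β)))
P_1 = 1/(1+e^{-0.5600}) = 0.6365
P_2 = 1/(1+e^{1.6000}) = 0.1680
P_3 = 1/(1+e^{2.4700}) = 0.0780
L = P_1 × P_2 × (1−P_3) = 0.6365 × 0.1680 × 0.9220 = 0.09857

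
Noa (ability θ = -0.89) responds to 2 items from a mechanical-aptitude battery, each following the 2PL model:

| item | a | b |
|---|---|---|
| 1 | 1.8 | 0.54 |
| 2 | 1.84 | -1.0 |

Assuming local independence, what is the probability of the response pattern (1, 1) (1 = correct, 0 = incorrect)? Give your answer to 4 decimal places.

P(θ) = 1 / (1 + exp(−a(θ − b)))
P_1 = 1/(1+e^{2.5740}) = 0.0708
P_2 = 1/(1+e^{-0.2024}) = 0.5504
L = P_1 × P_2 = 0.0708 × 0.5504 = 0.03899

0.0390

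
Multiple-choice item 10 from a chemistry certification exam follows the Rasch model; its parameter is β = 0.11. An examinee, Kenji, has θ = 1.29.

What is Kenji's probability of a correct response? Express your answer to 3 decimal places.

P(θ) = 1 / (1 + exp(−(θ − β)))
Exponent: (1.29 − 0.11) = 1.1800
1/(1 + e^{-1.1800}) = 0.7649
P = 0.7649

0.765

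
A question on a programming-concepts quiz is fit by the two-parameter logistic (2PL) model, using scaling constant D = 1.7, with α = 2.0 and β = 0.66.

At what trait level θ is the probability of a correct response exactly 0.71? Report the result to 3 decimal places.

0.923

P(θ) = 1 / (1 + exp(−D·α(θ − β)))
logit = ln(0.7100/0.2900) = 0.8954
θ = β + logit/(1.7·α) = 0.66 + 0.8954/3.4000 = 0.9233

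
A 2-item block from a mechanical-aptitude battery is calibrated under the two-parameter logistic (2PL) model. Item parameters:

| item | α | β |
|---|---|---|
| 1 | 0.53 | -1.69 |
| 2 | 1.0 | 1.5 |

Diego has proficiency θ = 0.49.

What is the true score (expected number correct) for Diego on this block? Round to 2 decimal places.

P(θ) = 1 / (1 + exp(−α(θ − β)))
P_1 = 1/(1+e^{-1.1554}) = 0.7605
P_2 = 1/(1+e^{1.0100}) = 0.2670
E[score] = 0.7605 + 0.2670 = 1.0275

1.03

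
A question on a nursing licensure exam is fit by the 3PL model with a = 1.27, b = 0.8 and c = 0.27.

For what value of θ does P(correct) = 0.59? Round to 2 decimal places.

0.60

P(θ) = c + (1 − c) · 1 / (1 + exp(−a(θ − b)))
Remove guessing floor: (0.59 − 0.27)/(1 − 0.27) = 0.4384
logit = ln(0.4384/0.5616) = -0.2478
θ = b + logit/(a) = 0.8 + (-0.2478)/1.2700 = 0.6049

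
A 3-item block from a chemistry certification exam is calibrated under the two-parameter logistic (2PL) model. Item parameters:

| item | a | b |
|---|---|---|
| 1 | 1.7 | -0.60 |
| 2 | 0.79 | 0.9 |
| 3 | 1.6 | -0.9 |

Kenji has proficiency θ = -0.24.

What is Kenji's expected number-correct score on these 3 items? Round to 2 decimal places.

P(θ) = 1 / (1 + exp(−a(θ − b)))
P_1 = 1/(1+e^{-0.6120}) = 0.6484
P_2 = 1/(1+e^{0.9006}) = 0.2889
P_3 = 1/(1+e^{-1.0560}) = 0.7419
E[score] = 0.6484 + 0.2889 + 0.7419 = 1.6792

1.68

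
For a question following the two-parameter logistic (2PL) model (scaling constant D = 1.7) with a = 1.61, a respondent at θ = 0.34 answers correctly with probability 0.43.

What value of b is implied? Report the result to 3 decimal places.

0.443

P(θ) = 1 / (1 + exp(−D·a(θ − b)))
logit(0.43) = ln(0.43/0.57) = -0.2819
b = θ − logit/(1.7·a) = 0.34 − (-0.2819)/2.7370 = 0.4430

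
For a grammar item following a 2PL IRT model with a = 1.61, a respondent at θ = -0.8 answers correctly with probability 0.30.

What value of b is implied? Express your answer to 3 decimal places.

-0.274

P(θ) = 1 / (1 + exp(−a(θ − b)))
logit(0.30) = ln(0.30/0.70) = -0.8473
b = θ − logit/(a) = -0.8 − (-0.8473)/1.6100 = -0.2737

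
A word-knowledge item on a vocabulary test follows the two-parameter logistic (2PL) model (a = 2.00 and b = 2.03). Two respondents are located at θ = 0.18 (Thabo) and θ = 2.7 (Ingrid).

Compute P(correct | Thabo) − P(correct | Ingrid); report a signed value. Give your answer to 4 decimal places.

P(θ) = 1 / (1 + exp(−a(θ − b)))
P(Thabo) = 0.0241  [exponent -3.7000]
P(Ingrid) = 0.7925  [exponent 1.3400]
Difference = 0.0241 − 0.7925 = -0.7684

-0.7684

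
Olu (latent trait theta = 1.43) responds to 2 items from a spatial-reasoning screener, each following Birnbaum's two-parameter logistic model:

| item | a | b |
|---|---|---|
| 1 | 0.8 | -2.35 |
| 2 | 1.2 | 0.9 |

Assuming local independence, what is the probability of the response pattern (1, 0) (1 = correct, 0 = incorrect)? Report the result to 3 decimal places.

0.330

P(theta) = 1 / (1 + exp(−a(theta − b)))
P_1 = 1/(1+e^{-3.0240}) = 0.9536
P_2 = 1/(1+e^{-0.6360}) = 0.6538
L = P_1 × (1−P_2) = 0.9536 × 0.3462 = 0.33011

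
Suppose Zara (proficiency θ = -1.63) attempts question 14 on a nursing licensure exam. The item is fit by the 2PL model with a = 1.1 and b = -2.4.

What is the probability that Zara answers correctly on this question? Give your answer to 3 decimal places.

P(θ) = 1 / (1 + exp(−a(θ − b)))
Exponent: 1.1 × (-1.63 − (-2.4)) = 0.8470
1/(1 + e^{-0.8470}) = 0.6999

0.700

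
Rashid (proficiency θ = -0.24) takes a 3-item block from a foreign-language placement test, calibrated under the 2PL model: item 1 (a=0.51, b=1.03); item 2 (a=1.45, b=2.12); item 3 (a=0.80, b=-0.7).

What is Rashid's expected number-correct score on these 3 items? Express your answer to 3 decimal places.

0.966

P(θ) = 1 / (1 + exp(−a(θ − b)))
P_1 = 1/(1+e^{0.6477}) = 0.3435
P_2 = 1/(1+e^{3.4220}) = 0.0316
P_3 = 1/(1+e^{-0.3680}) = 0.5910
E[score] = 0.3435 + 0.0316 + 0.5910 = 0.9661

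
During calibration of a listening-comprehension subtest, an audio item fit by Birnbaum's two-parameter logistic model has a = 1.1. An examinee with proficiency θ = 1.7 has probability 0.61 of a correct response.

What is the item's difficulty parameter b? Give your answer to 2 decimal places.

1.29

P(θ) = 1 / (1 + exp(−a(θ − b)))
logit(0.61) = ln(0.61/0.39) = 0.4473
b = θ − logit/(a) = 1.7 − 0.4473/1.1000 = 1.2934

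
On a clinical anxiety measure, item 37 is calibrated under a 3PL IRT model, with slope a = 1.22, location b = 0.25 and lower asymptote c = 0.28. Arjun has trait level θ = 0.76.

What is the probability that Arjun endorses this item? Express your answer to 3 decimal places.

P(θ) = c + (1 − c) · 1 / (1 + exp(−a(θ − b)))
Exponent: 1.22 × (0.76 − 0.25) = 0.6222
1/(1 + e^{-0.6222}) = 0.6507
P = 0.28 + 0.72 × 0.6507 = 0.7485

0.749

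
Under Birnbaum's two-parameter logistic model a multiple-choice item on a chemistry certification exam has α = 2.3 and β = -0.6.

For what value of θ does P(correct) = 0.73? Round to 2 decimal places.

-0.17

P(θ) = 1 / (1 + exp(−α(θ − β)))
logit = ln(0.7300/0.2700) = 0.9946
θ = β + logit/(α) = -0.6 + 0.9946/2.3000 = -0.1676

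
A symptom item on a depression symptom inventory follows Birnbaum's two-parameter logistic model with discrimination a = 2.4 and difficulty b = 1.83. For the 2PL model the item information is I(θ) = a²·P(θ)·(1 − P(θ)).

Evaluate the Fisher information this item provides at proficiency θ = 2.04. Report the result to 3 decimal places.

P = 1/(1+e^{-0.5040}) = 0.6234
P(1−P) = 0.6234 × 0.3766 = 0.2348
I = a² × P(1−P) = 2.4² × 0.2348 = 1.35229

1.352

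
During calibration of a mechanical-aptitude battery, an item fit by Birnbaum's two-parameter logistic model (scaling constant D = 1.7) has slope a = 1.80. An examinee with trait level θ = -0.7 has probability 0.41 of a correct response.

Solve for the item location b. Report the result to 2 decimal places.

-0.58

P(θ) = 1 / (1 + exp(−D·a(θ − b)))
logit(0.41) = ln(0.41/0.59) = -0.3640
b = θ − logit/(1.7·a) = -0.7 − (-0.3640)/3.0600 = -0.5811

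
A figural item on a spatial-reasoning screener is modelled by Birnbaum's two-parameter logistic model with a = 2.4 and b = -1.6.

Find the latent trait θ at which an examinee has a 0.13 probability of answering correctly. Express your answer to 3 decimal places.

-2.392

P(θ) = 1 / (1 + exp(−a(θ − b)))
logit = ln(0.1300/0.8700) = -1.9010
θ = b + logit/(a) = -1.6 + (-1.9010)/2.4000 = -2.3921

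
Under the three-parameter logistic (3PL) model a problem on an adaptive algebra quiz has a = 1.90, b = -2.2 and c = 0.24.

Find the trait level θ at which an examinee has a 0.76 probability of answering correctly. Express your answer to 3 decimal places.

-1.793

P(θ) = c + (1 − c) · 1 / (1 + exp(−a(θ − b)))
Remove guessing floor: (0.76 − 0.24)/(1 − 0.24) = 0.6842
logit = ln(0.6842/0.3158) = 0.7732
θ = b + logit/(a) = -2.2 + 0.7732/1.9000 = -1.7931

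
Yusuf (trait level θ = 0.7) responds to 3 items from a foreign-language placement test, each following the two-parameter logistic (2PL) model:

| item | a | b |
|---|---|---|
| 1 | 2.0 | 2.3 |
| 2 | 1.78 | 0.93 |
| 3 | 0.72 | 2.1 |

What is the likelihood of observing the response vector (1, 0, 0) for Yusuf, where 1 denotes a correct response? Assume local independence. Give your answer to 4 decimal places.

P(θ) = 1 / (1 + exp(−a(θ − b)))
P_1 = 1/(1+e^{3.2000}) = 0.0392
P_2 = 1/(1+e^{0.4094}) = 0.3991
P_3 = 1/(1+e^{1.0080}) = 0.2674
L = P_1 × (1−P_2) × (1−P_3) = 0.0392 × 0.6009 × 0.7326 = 0.01724

0.0172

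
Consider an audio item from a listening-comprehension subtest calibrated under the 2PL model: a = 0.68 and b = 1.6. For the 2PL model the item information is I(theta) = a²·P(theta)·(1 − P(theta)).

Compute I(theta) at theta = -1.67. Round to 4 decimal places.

0.0407

P = 1/(1+e^{2.2236}) = 0.0977
P(1−P) = 0.0977 × 0.9023 = 0.0881
I = a² × P(1−P) = 0.68² × 0.0881 = 0.04074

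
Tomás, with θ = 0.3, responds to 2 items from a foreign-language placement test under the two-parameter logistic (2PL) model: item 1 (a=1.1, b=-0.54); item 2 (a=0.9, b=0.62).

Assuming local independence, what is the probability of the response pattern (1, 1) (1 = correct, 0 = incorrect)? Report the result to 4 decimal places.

P(θ) = 1 / (1 + exp(−a(θ − b)))
P_1 = 1/(1+e^{-0.9240}) = 0.7159
P_2 = 1/(1+e^{0.2880}) = 0.4285
L = P_1 × P_2 = 0.7159 × 0.4285 = 0.30674

0.3067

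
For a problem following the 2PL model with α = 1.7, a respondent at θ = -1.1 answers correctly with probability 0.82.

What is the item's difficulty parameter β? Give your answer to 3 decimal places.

-1.992

P(θ) = 1 / (1 + exp(−α(θ − β)))
logit(0.82) = ln(0.82/0.18) = 1.5163
β = θ − logit/(α) = -1.1 − 1.5163/1.7000 = -1.9920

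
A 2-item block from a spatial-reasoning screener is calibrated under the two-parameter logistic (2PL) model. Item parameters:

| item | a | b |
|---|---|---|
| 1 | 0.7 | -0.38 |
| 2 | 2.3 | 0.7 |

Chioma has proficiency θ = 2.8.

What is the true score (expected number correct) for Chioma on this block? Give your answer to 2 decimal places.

1.89

P(θ) = 1 / (1 + exp(−a(θ − b)))
P_1 = 1/(1+e^{-2.2260}) = 0.9026
P_2 = 1/(1+e^{-4.8300}) = 0.9921
E[score] = 0.9026 + 0.9921 = 1.8946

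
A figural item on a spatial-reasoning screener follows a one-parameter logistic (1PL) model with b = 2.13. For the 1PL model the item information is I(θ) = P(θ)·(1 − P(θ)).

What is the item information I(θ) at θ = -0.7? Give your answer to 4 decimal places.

0.0526

P = 1/(1+e^{2.8300}) = 0.0557
P(1−P) = 0.0557 × 0.9443 = 0.0526
I = P(1−P) = 0.05262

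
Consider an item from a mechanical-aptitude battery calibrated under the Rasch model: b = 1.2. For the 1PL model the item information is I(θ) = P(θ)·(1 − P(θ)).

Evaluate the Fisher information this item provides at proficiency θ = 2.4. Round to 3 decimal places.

P = 1/(1+e^{-1.2000}) = 0.7685
P(1−P) = 0.7685 × 0.2315 = 0.1779
I = P(1−P) = 0.17789

0.178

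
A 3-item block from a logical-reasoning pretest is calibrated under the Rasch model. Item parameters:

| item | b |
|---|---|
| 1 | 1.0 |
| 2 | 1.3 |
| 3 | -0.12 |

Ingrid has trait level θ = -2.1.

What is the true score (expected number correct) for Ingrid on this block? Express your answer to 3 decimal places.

P(θ) = 1 / (1 + exp(−(θ − b)))
P_1 = 1/(1+e^{3.1000}) = 0.0431
P_2 = 1/(1+e^{3.4000}) = 0.0323
P_3 = 1/(1+e^{1.9800}) = 0.1213
E[score] = 0.0431 + 0.0323 + 0.1213 = 0.1967

0.197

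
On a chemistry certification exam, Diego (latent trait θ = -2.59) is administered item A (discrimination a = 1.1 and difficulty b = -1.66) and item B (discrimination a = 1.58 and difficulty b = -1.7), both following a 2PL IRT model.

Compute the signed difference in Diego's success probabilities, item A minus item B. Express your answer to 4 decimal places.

P(θ) = 1 / (1 + exp(−a(θ − b)))
P_A = 0.2644
P_B = 0.1968
P_A − P_B = 0.0676

0.0676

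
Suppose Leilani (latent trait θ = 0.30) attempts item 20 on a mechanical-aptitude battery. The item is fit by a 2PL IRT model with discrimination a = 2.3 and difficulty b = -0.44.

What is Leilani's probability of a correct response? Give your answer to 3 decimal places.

P(θ) = 1 / (1 + exp(−a(θ − b)))
Exponent: 2.3 × (0.30 − (-0.44)) = 1.7020
1/(1 + e^{-1.7020}) = 0.8458

0.846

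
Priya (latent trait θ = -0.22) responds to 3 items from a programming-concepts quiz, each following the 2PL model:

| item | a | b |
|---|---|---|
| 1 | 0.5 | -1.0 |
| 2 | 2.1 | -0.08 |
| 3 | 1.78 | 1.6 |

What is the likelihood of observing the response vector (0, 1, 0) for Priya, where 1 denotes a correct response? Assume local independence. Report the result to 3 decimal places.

P(θ) = 1 / (1 + exp(−a(θ − b)))
P_1 = 1/(1+e^{-0.3900}) = 0.5963
P_2 = 1/(1+e^{0.2940}) = 0.4270
P_3 = 1/(1+e^{3.2396}) = 0.0377
L = (1−P_1) × P_2 × (1−P_3) = 0.4037 × 0.4270 × 0.9623 = 0.16590

0.166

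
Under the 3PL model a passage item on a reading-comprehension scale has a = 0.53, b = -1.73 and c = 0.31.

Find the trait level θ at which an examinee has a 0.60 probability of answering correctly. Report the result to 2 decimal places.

-2.34

P(θ) = c + (1 − c) · 1 / (1 + exp(−a(θ − b)))
Remove guessing floor: (0.60 − 0.31)/(1 − 0.31) = 0.4203
logit = ln(0.4203/0.5797) = -0.3216
θ = b + logit/(a) = -1.73 + (-0.3216)/0.5300 = -2.3368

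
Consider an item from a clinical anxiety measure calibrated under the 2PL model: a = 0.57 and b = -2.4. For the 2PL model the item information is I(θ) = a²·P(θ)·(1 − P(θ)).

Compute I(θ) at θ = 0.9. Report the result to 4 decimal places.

P = 1/(1+e^{-1.8810}) = 0.8677
P(1−P) = 0.8677 × 0.1323 = 0.1148
I = a² × P(1−P) = 0.57² × 0.1148 = 0.03729

0.0373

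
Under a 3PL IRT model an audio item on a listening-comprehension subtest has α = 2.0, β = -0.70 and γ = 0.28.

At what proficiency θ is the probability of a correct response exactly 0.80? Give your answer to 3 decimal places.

P(θ) = γ + (1 − γ) · 1 / (1 + exp(−α(θ − β)))
Remove guessing floor: (0.80 − 0.28)/(1 − 0.28) = 0.7222
logit = ln(0.7222/0.2778) = 0.9555
θ = β + logit/(α) = -0.70 + 0.9555/2.0000 = -0.2222

-0.222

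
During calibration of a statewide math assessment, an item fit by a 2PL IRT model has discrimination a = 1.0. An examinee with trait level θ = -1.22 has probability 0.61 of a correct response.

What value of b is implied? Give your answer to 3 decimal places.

P(θ) = 1 / (1 + exp(−a(θ − b)))
logit(0.61) = ln(0.61/0.39) = 0.4473
b = θ − logit/(a) = -1.22 − 0.4473/1.0000 = -1.6673

-1.667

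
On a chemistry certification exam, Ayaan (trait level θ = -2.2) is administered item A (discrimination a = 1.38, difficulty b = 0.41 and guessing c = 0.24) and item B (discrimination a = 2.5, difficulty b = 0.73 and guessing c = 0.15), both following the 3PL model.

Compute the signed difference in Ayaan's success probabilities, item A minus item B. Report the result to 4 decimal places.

0.1096

P(θ) = c + (1 − c) · 1 / (1 + exp(−a(θ − b)))
P_A = 0.2602
P_B = 0.1506
P_A − P_B = 0.1096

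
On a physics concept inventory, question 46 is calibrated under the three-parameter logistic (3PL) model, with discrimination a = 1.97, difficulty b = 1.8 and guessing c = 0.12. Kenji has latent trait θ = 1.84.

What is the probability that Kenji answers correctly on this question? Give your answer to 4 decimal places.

0.5773

P(θ) = c + (1 − c) · 1 / (1 + exp(−a(θ − b)))
Exponent: 1.97 × (1.84 − 1.8) = 0.0788
1/(1 + e^{-0.0788}) = 0.5197
P = 0.12 + 0.88 × 0.5197 = 0.5773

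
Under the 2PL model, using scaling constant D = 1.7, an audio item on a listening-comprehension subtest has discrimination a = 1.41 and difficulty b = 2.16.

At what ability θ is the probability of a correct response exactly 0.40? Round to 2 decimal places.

1.99

P(θ) = 1 / (1 + exp(−D·a(θ − b)))
logit = ln(0.4000/0.6000) = -0.4055
θ = b + logit/(1.7·a) = 2.16 + (-0.4055)/2.3970 = 1.9908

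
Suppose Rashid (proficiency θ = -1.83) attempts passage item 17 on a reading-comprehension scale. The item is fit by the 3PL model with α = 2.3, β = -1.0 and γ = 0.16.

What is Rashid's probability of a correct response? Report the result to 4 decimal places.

P(θ) = γ + (1 − γ) · 1 / (1 + exp(−α(θ − β)))
Exponent: 2.3 × (-1.83 − (-1.0)) = -1.9090
1/(1 + e^{1.9090}) = 0.1291
P = 0.16 + 0.84 × 0.1291 = 0.2684

0.2684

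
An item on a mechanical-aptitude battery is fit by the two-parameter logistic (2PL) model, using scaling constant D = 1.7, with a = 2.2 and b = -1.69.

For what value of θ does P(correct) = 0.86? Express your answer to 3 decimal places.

-1.205

P(θ) = 1 / (1 + exp(−D·a(θ − b)))
logit = ln(0.8600/0.1400) = 1.8153
θ = b + logit/(1.7·a) = -1.69 + 1.8153/3.7400 = -1.2046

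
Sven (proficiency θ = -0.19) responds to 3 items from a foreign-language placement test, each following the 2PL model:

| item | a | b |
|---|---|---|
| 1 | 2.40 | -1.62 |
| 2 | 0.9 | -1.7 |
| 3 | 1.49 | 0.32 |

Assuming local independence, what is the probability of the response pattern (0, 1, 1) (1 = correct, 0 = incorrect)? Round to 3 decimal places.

P(θ) = 1 / (1 + exp(−a(θ − b)))
P_1 = 1/(1+e^{-3.4320}) = 0.9687
P_2 = 1/(1+e^{-1.3590}) = 0.7956
P_3 = 1/(1+e^{0.7599}) = 0.3187
L = (1−P_1) × P_2 × P_3 = 0.0313 × 0.7956 × 0.3187 = 0.00794

0.008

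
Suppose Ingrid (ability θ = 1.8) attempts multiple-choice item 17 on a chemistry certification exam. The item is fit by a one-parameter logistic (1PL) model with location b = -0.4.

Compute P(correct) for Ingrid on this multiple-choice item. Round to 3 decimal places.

P(θ) = 1 / (1 + exp(−(θ − b)))
Exponent: (1.8 − (-0.4)) = 2.2000
1/(1 + e^{-2.2000}) = 0.9002
P = 0.9002

0.900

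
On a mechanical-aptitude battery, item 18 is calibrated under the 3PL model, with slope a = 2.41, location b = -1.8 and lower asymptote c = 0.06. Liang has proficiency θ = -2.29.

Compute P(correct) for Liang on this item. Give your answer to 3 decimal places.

0.281

P(θ) = c + (1 − c) · 1 / (1 + exp(−a(θ − b)))
Exponent: 2.41 × (-2.29 − (-1.8)) = -1.1809
1/(1 + e^{1.1809}) = 0.2349
P = 0.06 + 0.94 × 0.2349 = 0.2808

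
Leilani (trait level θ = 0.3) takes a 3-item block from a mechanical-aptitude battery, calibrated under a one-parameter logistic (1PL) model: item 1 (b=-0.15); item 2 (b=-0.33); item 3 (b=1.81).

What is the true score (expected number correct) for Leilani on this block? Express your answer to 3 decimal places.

1.444

P(θ) = 1 / (1 + exp(−(θ − b)))
P_1 = 1/(1+e^{-0.4500}) = 0.6106
P_2 = 1/(1+e^{-0.6300}) = 0.6525
P_3 = 1/(1+e^{1.5100}) = 0.1809
E[score] = 0.6106 + 0.6525 + 0.1809 = 1.4441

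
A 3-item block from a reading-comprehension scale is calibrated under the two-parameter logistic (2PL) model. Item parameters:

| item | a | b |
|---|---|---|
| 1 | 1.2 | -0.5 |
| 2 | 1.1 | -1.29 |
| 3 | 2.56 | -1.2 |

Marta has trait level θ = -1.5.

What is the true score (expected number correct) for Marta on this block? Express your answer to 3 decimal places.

P(θ) = 1 / (1 + exp(−a(θ − b)))
P_1 = 1/(1+e^{1.2000}) = 0.2315
P_2 = 1/(1+e^{0.2310}) = 0.4425
P_3 = 1/(1+e^{0.7680}) = 0.3169
E[score] = 0.2315 + 0.4425 + 0.3169 = 0.9909

0.991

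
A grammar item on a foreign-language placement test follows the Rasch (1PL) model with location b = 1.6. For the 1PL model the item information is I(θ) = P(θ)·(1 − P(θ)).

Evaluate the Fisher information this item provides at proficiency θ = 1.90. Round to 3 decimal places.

0.244

P = 1/(1+e^{-0.3000}) = 0.5744
P(1−P) = 0.5744 × 0.4256 = 0.2445
I = P(1−P) = 0.24446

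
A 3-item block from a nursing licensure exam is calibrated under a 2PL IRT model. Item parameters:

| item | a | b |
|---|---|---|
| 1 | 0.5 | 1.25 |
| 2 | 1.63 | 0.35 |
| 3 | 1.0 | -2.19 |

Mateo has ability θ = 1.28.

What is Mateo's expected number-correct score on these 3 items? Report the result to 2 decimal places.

2.29

P(θ) = 1 / (1 + exp(−a(θ − b)))
P_1 = 1/(1+e^{-0.0150}) = 0.5037
P_2 = 1/(1+e^{-1.5159}) = 0.8199
P_3 = 1/(1+e^{-3.4700}) = 0.9698
E[score] = 0.5037 + 0.8199 + 0.9698 = 2.2935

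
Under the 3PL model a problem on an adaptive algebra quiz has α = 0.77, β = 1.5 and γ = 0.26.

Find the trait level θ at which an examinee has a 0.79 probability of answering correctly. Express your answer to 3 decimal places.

P(θ) = γ + (1 − γ) · 1 / (1 + exp(−α(θ − β)))
Remove guessing floor: (0.79 − 0.26)/(1 − 0.26) = 0.7162
logit = ln(0.7162/0.2838) = 0.9258
θ = β + logit/(α) = 1.5 + 0.9258/0.7700 = 2.7023

2.702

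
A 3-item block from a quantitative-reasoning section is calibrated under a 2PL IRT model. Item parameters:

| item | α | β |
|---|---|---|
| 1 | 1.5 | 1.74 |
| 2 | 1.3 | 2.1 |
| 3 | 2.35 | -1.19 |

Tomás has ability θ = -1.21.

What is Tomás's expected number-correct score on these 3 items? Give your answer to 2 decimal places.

0.51

P(θ) = 1 / (1 + exp(−α(θ − β)))
P_1 = 1/(1+e^{4.4250}) = 0.0118
P_2 = 1/(1+e^{4.3030}) = 0.0133
P_3 = 1/(1+e^{0.0470}) = 0.4883
E[score] = 0.0118 + 0.0133 + 0.4883 = 0.5134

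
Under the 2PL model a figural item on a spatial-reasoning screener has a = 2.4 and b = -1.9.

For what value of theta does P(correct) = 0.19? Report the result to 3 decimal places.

-2.504

P(theta) = 1 / (1 + exp(−a(theta − b)))
logit = ln(0.1900/0.8100) = -1.4500
theta = b + logit/(a) = -1.9 + (-1.4500)/2.4000 = -2.5042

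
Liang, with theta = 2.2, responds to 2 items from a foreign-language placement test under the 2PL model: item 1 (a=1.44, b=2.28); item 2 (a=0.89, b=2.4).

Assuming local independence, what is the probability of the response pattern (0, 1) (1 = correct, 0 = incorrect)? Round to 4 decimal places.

P(theta) = 1 / (1 + exp(−a(theta − b)))
P_1 = 1/(1+e^{0.1152}) = 0.4712
P_2 = 1/(1+e^{0.1780}) = 0.4556
L = (1−P_1) × P_2 = 0.5288 × 0.4556 = 0.24092

0.2409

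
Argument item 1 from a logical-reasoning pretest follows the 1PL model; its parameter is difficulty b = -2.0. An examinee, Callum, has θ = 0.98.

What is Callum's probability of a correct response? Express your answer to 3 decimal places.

P(θ) = 1 / (1 + exp(−(θ − b)))
Exponent: (0.98 − (-2.0)) = 2.9800
1/(1 + e^{-2.9800}) = 0.9517
P = 0.9517

0.952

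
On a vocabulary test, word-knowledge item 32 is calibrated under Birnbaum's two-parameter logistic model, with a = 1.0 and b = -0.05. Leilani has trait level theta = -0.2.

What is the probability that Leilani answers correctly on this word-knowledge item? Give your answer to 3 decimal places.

0.463

P(theta) = 1 / (1 + exp(−a(theta − b)))
Exponent: 1.0 × (-0.2 − (-0.05)) = -0.1500
1/(1 + e^{0.1500}) = 0.4626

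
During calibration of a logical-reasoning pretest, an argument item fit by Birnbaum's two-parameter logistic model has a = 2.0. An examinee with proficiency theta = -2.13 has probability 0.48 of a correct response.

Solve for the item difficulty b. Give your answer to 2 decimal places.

-2.09

P(theta) = 1 / (1 + exp(−a(theta − b)))
logit(0.48) = ln(0.48/0.52) = -0.0800
b = theta − logit/(a) = -2.13 − (-0.0800)/2.0000 = -2.0900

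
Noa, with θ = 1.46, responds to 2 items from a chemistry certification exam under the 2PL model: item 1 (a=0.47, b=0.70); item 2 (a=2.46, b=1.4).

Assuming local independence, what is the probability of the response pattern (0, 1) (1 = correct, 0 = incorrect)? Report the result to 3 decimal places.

P(θ) = 1 / (1 + exp(−a(θ − b)))
P_1 = 1/(1+e^{-0.3572}) = 0.5884
P_2 = 1/(1+e^{-0.1476}) = 0.5368
L = (1−P_1) × P_2 = 0.4116 × 0.5368 = 0.22098

0.221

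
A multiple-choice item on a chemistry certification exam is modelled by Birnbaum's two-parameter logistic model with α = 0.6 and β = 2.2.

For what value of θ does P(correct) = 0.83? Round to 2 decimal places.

4.84

P(θ) = 1 / (1 + exp(−α(θ − β)))
logit = ln(0.8300/0.1700) = 1.5856
θ = β + logit/(α) = 2.2 + 1.5856/0.6000 = 4.8427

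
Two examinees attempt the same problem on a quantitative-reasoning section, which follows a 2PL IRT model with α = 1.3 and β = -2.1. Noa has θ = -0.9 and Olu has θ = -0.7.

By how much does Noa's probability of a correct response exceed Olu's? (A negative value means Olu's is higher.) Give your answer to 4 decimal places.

P(θ) = 1 / (1 + exp(−α(θ − β)))
P(Noa) = 0.8264  [exponent 1.5600]
P(Olu) = 0.8606  [exponent 1.8200]
Difference = 0.8264 − 0.8606 = -0.0342

-0.0342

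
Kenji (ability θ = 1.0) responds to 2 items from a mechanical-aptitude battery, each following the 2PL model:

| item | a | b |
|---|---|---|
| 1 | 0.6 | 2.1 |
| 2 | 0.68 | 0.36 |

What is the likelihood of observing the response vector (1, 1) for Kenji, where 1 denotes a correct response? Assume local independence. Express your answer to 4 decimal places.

0.2069

P(θ) = 1 / (1 + exp(−a(θ − b)))
P_1 = 1/(1+e^{0.6600}) = 0.3407
P_2 = 1/(1+e^{-0.4352}) = 0.6071
L = P_1 × P_2 = 0.3407 × 0.6071 = 0.20687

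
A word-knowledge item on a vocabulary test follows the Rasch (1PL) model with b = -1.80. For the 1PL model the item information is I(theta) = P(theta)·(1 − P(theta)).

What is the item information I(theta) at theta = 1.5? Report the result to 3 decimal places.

P = 1/(1+e^{-3.3000}) = 0.9644
P(1−P) = 0.9644 × 0.0356 = 0.0343
I = P(1−P) = 0.03431

0.034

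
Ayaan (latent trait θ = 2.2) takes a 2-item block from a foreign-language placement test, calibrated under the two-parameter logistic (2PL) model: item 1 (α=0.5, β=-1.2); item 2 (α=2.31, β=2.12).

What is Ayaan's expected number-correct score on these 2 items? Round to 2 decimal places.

1.39

P(θ) = 1 / (1 + exp(−α(θ − β)))
P_1 = 1/(1+e^{-1.7000}) = 0.8455
P_2 = 1/(1+e^{-0.1848}) = 0.5461
E[score] = 0.8455 + 0.5461 = 1.3916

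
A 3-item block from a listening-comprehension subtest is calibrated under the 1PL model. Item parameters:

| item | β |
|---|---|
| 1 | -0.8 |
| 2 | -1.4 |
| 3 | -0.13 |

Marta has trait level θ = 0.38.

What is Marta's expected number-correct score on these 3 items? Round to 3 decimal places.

2.245

P(θ) = 1 / (1 + exp(−(θ − β)))
P_1 = 1/(1+e^{-1.1800}) = 0.7649
P_2 = 1/(1+e^{-1.7800}) = 0.8557
P_3 = 1/(1+e^{-0.5100}) = 0.6248
E[score] = 0.7649 + 0.8557 + 0.6248 = 2.2455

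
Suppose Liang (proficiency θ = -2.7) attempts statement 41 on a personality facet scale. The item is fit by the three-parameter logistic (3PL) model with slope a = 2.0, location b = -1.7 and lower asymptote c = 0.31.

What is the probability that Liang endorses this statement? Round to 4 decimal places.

0.3923

P(θ) = c + (1 − c) · 1 / (1 + exp(−a(θ − b)))
Exponent: 2.0 × (-2.7 − (-1.7)) = -2.0000
1/(1 + e^{2.0000}) = 0.1192
P = 0.31 + 0.69 × 0.1192 = 0.3923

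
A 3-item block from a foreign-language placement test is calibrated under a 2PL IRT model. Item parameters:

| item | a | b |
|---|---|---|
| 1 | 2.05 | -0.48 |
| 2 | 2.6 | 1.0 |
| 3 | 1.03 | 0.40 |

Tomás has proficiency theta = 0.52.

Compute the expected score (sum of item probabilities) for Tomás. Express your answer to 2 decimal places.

P(theta) = 1 / (1 + exp(−a(theta − b)))
P_1 = 1/(1+e^{-2.0500}) = 0.8859
P_2 = 1/(1+e^{1.2480}) = 0.2230
P_3 = 1/(1+e^{-0.1236}) = 0.5309
E[score] = 0.8859 + 0.2230 + 0.5309 = 1.6399

1.64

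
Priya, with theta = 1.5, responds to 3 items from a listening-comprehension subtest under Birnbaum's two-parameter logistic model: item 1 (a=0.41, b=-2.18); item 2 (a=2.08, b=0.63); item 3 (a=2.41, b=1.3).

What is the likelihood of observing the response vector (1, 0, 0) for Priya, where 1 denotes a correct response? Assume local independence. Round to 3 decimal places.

0.044

P(theta) = 1 / (1 + exp(−a(theta − b)))
P_1 = 1/(1+e^{-1.5088}) = 0.8189
P_2 = 1/(1+e^{-1.8096}) = 0.8593
P_3 = 1/(1+e^{-0.4820}) = 0.6182
L = P_1 × (1−P_2) × (1−P_3) = 0.8189 × 0.1407 × 0.3818 = 0.04398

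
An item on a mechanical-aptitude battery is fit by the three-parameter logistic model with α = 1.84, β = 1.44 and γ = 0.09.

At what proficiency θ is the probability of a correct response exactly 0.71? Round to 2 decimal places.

P(θ) = γ + (1 − γ) · 1 / (1 + exp(−α(θ − β)))
Remove guessing floor: (0.71 − 0.09)/(1 − 0.09) = 0.6813
logit = ln(0.6813/0.3187) = 0.7598
θ = β + logit/(α) = 1.44 + 0.7598/1.8400 = 1.8530

1.85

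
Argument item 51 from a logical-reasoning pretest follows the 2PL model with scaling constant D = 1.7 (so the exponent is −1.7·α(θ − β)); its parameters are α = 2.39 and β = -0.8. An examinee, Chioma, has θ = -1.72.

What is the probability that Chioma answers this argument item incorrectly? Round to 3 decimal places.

0.977

P(θ) = 1 / (1 + exp(−D·α(θ − β)))
Exponent: 1.7 × 2.39 × (-1.72 − (-0.8)) = -3.7380
1/(1 + e^{3.7380}) = 0.0232
P = 0.0232
P(incorrect) = 1 − 0.0232 = 0.9768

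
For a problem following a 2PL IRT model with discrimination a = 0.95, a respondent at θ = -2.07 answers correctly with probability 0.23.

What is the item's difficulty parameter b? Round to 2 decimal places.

P(θ) = 1 / (1 + exp(−a(θ − b)))
logit(0.23) = ln(0.23/0.77) = -1.2083
b = θ − logit/(a) = -2.07 − (-1.2083)/0.9500 = -0.7981

-0.80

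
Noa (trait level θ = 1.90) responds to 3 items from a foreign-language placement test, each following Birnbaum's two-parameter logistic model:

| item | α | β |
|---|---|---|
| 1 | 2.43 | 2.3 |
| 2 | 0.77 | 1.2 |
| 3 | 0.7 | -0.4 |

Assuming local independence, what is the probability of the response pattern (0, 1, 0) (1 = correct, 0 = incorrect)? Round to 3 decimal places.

0.076

P(θ) = 1 / (1 + exp(−α(θ − β)))
P_1 = 1/(1+e^{0.9720}) = 0.2745
P_2 = 1/(1+e^{-0.5390}) = 0.6316
P_3 = 1/(1+e^{-1.6100}) = 0.8334
L = (1−P_1) × P_2 × (1−P_3) = 0.7255 × 0.6316 × 0.1666 = 0.07633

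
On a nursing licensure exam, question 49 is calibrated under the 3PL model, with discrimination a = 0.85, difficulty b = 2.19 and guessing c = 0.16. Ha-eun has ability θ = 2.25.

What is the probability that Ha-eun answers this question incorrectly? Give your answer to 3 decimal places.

0.409

P(θ) = c + (1 − c) · 1 / (1 + exp(−a(θ − b)))
Exponent: 0.85 × (2.25 − 2.19) = 0.0510
1/(1 + e^{-0.0510}) = 0.5127
P = 0.16 + 0.84 × 0.5127 = 0.5907
P(incorrect) = 1 − 0.5907 = 0.4093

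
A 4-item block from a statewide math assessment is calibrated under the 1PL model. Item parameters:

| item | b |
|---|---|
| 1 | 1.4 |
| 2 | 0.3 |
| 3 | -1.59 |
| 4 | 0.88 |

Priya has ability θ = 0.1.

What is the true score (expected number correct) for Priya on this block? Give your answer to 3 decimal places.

1.823

P(θ) = 1 / (1 + exp(−(θ − b)))
P_1 = 1/(1+e^{1.3000}) = 0.2142
P_2 = 1/(1+e^{0.2000}) = 0.4502
P_3 = 1/(1+e^{-1.6900}) = 0.8442
P_4 = 1/(1+e^{0.7800}) = 0.3143
E[score] = 0.2142 + 0.4502 + 0.8442 + 0.3143 = 1.8229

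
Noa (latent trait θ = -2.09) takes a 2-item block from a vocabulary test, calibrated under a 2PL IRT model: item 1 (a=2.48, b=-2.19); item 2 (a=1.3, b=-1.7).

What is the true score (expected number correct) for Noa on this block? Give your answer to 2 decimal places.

P(θ) = 1 / (1 + exp(−a(θ − b)))
P_1 = 1/(1+e^{-0.2480}) = 0.5617
P_2 = 1/(1+e^{0.5070}) = 0.3759
E[score] = 0.5617 + 0.3759 = 0.9376

0.94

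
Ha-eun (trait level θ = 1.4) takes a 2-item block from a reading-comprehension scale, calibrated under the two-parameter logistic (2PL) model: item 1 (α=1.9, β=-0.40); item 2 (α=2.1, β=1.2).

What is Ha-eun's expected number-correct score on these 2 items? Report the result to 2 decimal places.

1.57

P(θ) = 1 / (1 + exp(−α(θ − β)))
P_1 = 1/(1+e^{-3.4200}) = 0.9683
P_2 = 1/(1+e^{-0.4200}) = 0.6035
E[score] = 0.9683 + 0.6035 = 1.5718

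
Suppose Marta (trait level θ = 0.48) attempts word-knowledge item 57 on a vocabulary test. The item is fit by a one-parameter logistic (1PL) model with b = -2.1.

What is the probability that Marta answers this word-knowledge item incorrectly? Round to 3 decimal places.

0.070

P(θ) = 1 / (1 + exp(−(θ − b)))
Exponent: (0.48 − (-2.1)) = 2.5800
1/(1 + e^{-2.5800}) = 0.9296
P = 0.9296
P(incorrect) = 1 − 0.9296 = 0.0704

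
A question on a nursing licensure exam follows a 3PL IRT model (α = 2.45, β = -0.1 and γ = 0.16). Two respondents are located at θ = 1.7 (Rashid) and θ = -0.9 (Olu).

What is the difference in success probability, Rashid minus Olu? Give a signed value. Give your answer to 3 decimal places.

0.726

P(θ) = γ + (1 − γ) · 1 / (1 + exp(−α(θ − β)))
P(Rashid) = 0.9899  [exponent 4.4100]
P(Olu) = 0.2637  [exponent -1.9600]
Difference = 0.9899 − 0.2637 = 0.7262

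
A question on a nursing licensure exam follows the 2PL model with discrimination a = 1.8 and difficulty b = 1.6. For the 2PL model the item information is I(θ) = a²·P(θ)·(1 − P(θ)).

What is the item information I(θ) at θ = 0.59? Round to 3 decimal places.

P = 1/(1+e^{1.8180}) = 0.1397
P(1−P) = 0.1397 × 0.8603 = 0.1202
I = a² × P(1−P) = 1.8² × 0.1202 = 0.38934

0.389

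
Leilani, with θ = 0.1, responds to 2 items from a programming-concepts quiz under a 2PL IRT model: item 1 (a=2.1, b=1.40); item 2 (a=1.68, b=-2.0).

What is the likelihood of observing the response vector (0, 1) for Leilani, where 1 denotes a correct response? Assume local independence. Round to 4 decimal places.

P(θ) = 1 / (1 + exp(−a(θ − b)))
P_1 = 1/(1+e^{2.7300}) = 0.0612
P_2 = 1/(1+e^{-3.5280}) = 0.9715
L = (1−P_1) × P_2 = 0.9388 × 0.9715 = 0.91199

0.9120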